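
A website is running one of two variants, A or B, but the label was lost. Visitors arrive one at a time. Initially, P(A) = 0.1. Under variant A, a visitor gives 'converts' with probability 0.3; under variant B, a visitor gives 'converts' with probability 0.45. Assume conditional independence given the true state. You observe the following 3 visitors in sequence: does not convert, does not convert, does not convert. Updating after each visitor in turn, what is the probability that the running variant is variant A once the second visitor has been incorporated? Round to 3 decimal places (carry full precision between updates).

0.153

After 'does not convert': P(A) = 0.7·0.1000 / (0.7·0.1000 + 0.55·0.9000) ≈ 0.1239
After 'does not convert': P(A) = 0.7·0.1239 / (0.7·0.1239 + 0.55·0.8761) ≈ 0.1525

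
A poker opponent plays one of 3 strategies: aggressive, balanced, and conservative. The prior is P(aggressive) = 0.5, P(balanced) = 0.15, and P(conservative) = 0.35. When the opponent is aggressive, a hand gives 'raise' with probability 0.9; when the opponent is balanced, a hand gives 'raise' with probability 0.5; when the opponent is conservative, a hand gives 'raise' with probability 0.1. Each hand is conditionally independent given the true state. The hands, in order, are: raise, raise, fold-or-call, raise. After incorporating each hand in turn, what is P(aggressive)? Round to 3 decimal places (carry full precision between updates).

0.790

Each posterior becomes the prior for the next update.
After 'raise': normaliser = 0.9·0.5000 + 0.5·0.1500 + 0.1·0.3500; P(aggressive) ≈ 0.8036, P(balanced) ≈ 0.1339, P(conservative) ≈ 0.0625
After 'raise': normaliser = 0.9·0.8036 + 0.5·0.1339 + 0.1·0.0625; P(aggressive) ≈ 0.9081, P(balanced) ≈ 0.0841, P(conservative) ≈ 0.0078
After 'fold-or-call': normaliser = 0.1·0.9081 + 0.5·0.0841 + 0.9·0.0078; P(aggressive) ≈ 0.6490, P(balanced) ≈ 0.3005, P(conservative) ≈ 0.0505
After 'raise': normaliser = 0.9·0.6490 + 0.5·0.3005 + 0.1·0.0505; P(aggressive) ≈ 0.7900, P(balanced) ≈ 0.2032, P(conservative) ≈ 0.0068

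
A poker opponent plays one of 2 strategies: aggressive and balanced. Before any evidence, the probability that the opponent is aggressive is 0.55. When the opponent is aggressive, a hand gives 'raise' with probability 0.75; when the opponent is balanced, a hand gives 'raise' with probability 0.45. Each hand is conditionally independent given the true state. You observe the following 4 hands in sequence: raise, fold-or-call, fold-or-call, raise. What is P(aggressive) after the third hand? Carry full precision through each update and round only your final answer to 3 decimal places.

0.296

After 'raise': P(aggressive) = 0.75·0.5500 / (0.75·0.5500 + 0.45·0.4500) ≈ 0.6707
After 'fold-or-call': P(aggressive) = 0.25·0.6707 / (0.25·0.6707 + 0.55·0.3293) ≈ 0.4808
After 'fold-or-call': P(aggressive) = 0.25·0.4808 / (0.25·0.4808 + 0.55·0.5192) ≈ 0.2962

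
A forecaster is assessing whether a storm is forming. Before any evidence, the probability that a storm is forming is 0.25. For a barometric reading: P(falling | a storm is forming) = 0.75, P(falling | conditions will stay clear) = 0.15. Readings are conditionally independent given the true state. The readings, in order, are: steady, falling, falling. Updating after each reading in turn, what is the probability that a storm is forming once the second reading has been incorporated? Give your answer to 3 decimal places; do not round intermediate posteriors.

0.329

After 'steady': P(storm) = 0.25·0.2500 / (0.25·0.2500 + 0.85·0.7500) ≈ 0.0893
After 'falling': P(storm) = 0.75·0.0893 / (0.75·0.0893 + 0.15·0.9107) ≈ 0.3289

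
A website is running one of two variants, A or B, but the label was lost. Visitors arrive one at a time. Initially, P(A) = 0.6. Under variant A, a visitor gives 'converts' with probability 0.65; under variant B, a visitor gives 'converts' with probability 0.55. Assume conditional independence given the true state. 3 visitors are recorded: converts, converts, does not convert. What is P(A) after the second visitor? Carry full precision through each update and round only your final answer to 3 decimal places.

After 'converts': P(A) = 0.65·0.6000 / (0.65·0.6000 + 0.55·0.4000) ≈ 0.6393
After 'converts': P(A) = 0.65·0.6393 / (0.65·0.6393 + 0.55·0.3607) ≈ 0.6769

0.677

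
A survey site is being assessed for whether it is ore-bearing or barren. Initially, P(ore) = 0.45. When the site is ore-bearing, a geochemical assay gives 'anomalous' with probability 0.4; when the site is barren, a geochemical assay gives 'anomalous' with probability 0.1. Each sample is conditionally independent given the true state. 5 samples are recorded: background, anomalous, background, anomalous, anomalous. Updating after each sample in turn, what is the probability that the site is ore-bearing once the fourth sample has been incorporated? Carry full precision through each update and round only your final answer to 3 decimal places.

0.853

Apply Bayes' rule sequentially, carrying P(ore) forward.
After 'background': P(ore) = 0.6·0.4500 / (0.6·0.4500 + 0.9·0.5500) ≈ 0.3529
After 'anomalous': P(ore) = 0.4·0.3529 / (0.4·0.3529 + 0.1·0.6471) ≈ 0.6857
After 'background': P(ore) = 0.6·0.6857 / (0.6·0.6857 + 0.9·0.3143) ≈ 0.5926
After 'anomalous': P(ore) = 0.4·0.5926 / (0.4·0.5926 + 0.1·0.4074) ≈ 0.8533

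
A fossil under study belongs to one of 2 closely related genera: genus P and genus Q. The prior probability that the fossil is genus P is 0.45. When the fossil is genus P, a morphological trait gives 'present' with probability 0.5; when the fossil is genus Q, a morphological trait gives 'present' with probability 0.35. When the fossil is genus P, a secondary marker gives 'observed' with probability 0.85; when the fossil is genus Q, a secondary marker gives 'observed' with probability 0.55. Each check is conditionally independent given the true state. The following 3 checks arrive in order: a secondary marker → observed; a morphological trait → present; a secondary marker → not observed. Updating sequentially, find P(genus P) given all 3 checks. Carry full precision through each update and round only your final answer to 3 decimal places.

0.376

After a secondary marker='observed': P(genus P) = 0.85·0.4500 / (0.85·0.4500 + 0.55·0.5500) ≈ 0.5584
After a morphological trait='present': P(genus P) = 0.5·0.5584 / (0.5·0.5584 + 0.35·0.4416) ≈ 0.6437
After a secondary marker='not observed': P(genus P) = 0.15·0.6437 / (0.15·0.6437 + 0.45·0.3563) ≈ 0.3758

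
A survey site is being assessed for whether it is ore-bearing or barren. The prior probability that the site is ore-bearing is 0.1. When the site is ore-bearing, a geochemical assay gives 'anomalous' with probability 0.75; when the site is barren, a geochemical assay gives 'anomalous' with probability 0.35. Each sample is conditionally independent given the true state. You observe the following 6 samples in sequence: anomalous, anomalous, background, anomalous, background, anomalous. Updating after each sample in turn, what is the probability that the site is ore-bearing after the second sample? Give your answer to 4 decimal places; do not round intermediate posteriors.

0.3378

After 'anomalous': P(ore) = 0.75·0.1000 / (0.75·0.1000 + 0.35·0.9000) ≈ 0.1923
After 'anomalous': P(ore) = 0.75·0.1923 / (0.75·0.1923 + 0.35·0.8077) ≈ 0.3378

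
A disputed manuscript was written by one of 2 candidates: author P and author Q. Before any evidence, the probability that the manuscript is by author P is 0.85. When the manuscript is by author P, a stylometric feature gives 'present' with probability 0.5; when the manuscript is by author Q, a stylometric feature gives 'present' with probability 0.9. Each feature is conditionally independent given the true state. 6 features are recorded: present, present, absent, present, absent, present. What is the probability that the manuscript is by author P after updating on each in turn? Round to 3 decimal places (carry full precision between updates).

0.931

Apply Bayes' rule sequentially, carrying P(author P) forward.
After 'present': P(author P) = 0.5·0.8500 / (0.5·0.8500 + 0.9·0.1500) ≈ 0.7589
After 'present': P(author P) = 0.5·0.7589 / (0.5·0.7589 + 0.9·0.2411) ≈ 0.6362
After 'absent': P(author P) = 0.5·0.6362 / (0.5·0.6362 + 0.1·0.3638) ≈ 0.8974
After 'present': P(author P) = 0.5·0.8974 / (0.5·0.8974 + 0.9·0.1026) ≈ 0.8293
After 'absent': P(author P) = 0.5·0.8293 / (0.5·0.8293 + 0.1·0.1707) ≈ 0.9605
After 'present': P(author P) = 0.5·0.9605 / (0.5·0.9605 + 0.9·0.0395) ≈ 0.9310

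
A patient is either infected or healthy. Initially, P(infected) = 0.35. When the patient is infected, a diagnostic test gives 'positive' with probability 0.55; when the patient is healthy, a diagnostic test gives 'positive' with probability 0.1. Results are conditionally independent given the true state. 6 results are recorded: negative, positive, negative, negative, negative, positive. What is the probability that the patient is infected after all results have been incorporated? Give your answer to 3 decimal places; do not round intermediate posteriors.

After 'negative': P(infected) = 0.45·0.3500 / (0.45·0.3500 + 0.9·0.6500) ≈ 0.2121
After 'positive': P(infected) = 0.55·0.2121 / (0.55·0.2121 + 0.1·0.7879) ≈ 0.5969
After 'negative': P(infected) = 0.45·0.5969 / (0.45·0.5969 + 0.9·0.4031) ≈ 0.4254
After 'negative': P(infected) = 0.45·0.4254 / (0.45·0.4254 + 0.9·0.5746) ≈ 0.2702
After 'negative': P(infected) = 0.45·0.2702 / (0.45·0.2702 + 0.9·0.7298) ≈ 0.1562
After 'positive': P(infected) = 0.55·0.1562 / (0.55·0.1562 + 0.1·0.8438) ≈ 0.5045

0.504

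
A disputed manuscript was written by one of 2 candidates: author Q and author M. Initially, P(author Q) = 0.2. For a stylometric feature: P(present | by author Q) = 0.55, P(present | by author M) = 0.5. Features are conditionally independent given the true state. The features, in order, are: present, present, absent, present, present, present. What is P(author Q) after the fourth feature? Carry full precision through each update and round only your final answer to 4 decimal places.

0.2305

Each posterior becomes the prior for the next update.
After 'present': P(author Q) = 0.55·0.2000 / (0.55·0.2000 + 0.5·0.8000) ≈ 0.2157
After 'present': P(author Q) = 0.55·0.2157 / (0.55·0.2157 + 0.5·0.7843) ≈ 0.2322
After 'absent': P(author Q) = 0.45·0.2322 / (0.45·0.2322 + 0.5·0.7678) ≈ 0.2140
After 'present': P(author Q) = 0.55·0.2140 / (0.55·0.2140 + 0.5·0.7860) ≈ 0.2305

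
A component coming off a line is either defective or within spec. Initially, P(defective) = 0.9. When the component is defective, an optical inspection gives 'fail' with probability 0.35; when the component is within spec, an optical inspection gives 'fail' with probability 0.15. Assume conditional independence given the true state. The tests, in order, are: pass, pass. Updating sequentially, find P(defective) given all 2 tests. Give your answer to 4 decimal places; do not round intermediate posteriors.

After 'pass': P(defective) = 0.65·0.9000 / (0.65·0.9000 + 0.85·0.1000) ≈ 0.8731
After 'pass': P(defective) = 0.65·0.8731 / (0.65·0.8731 + 0.85·0.1269) ≈ 0.8403

0.8403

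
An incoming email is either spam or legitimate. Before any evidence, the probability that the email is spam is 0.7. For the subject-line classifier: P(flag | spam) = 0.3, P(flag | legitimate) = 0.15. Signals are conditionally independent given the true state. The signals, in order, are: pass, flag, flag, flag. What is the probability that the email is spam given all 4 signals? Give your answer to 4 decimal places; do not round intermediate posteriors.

After 'pass': P(spam) = 0.7·0.7000 / (0.7·0.7000 + 0.85·0.3000) ≈ 0.6577
After 'flag': P(spam) = 0.3·0.6577 / (0.3·0.6577 + 0.15·0.3423) ≈ 0.7935
After 'flag': P(spam) = 0.3·0.7935 / (0.3·0.7935 + 0.15·0.2065) ≈ 0.8849
After 'flag': P(spam) = 0.3·0.8849 / (0.3·0.8849 + 0.15·0.1151) ≈ 0.9389

0.9389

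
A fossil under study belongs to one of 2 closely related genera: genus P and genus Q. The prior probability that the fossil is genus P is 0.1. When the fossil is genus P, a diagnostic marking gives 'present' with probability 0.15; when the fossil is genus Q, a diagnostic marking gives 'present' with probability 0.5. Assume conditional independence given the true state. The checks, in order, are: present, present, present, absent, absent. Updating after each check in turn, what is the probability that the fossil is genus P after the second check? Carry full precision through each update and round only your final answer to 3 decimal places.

0.010

After 'present': P(genus P) = 0.15·0.1000 / (0.15·0.1000 + 0.5·0.9000) ≈ 0.0323
After 'present': P(genus P) = 0.15·0.0323 / (0.15·0.0323 + 0.5·0.9677) ≈ 0.0099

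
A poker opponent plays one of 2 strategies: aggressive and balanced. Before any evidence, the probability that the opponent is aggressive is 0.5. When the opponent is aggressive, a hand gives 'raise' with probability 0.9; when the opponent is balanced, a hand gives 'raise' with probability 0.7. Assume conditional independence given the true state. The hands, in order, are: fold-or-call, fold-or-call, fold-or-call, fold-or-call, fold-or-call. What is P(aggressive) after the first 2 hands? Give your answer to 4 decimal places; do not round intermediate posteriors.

0.1000

After 'fold-or-call': P(aggressive) = 0.1·0.5000 / (0.1·0.5000 + 0.3·0.5000) ≈ 0.2500
After 'fold-or-call': P(aggressive) = 0.1·0.2500 / (0.1·0.2500 + 0.3·0.7500) ≈ 0.1000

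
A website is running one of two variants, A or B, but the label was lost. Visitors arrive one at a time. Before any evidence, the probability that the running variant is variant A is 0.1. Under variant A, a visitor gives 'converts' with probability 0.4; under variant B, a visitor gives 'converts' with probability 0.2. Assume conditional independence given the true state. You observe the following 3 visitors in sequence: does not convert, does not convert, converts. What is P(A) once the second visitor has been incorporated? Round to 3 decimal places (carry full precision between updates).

0.059

Apply Bayes' rule sequentially, carrying P(A) forward.
After 'does not convert': P(A) = 0.6·0.1000 / (0.6·0.1000 + 0.8·0.9000) ≈ 0.0769
After 'does not convert': P(A) = 0.6·0.0769 / (0.6·0.0769 + 0.8·0.9231) ≈ 0.0588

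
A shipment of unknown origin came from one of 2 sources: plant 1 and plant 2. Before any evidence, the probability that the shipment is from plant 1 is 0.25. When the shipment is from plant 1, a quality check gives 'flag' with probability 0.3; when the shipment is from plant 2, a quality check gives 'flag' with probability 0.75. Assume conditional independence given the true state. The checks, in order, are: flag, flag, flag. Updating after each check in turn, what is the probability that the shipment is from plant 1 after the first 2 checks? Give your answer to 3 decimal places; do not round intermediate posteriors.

0.051

After 'flag': P(plant 1) = 0.3·0.2500 / (0.3·0.2500 + 0.75·0.7500) ≈ 0.1176
After 'flag': P(plant 1) = 0.3·0.1176 / (0.3·0.1176 + 0.75·0.8824) ≈ 0.0506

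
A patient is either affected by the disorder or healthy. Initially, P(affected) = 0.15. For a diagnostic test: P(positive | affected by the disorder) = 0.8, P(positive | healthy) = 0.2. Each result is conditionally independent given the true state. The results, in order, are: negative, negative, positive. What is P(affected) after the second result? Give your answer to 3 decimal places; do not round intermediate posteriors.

0.011

After 'negative': P(affected) = 0.2·0.1500 / (0.2·0.1500 + 0.8·0.8500) ≈ 0.0423
After 'negative': P(affected) = 0.2·0.0423 / (0.2·0.0423 + 0.8·0.9577) ≈ 0.0109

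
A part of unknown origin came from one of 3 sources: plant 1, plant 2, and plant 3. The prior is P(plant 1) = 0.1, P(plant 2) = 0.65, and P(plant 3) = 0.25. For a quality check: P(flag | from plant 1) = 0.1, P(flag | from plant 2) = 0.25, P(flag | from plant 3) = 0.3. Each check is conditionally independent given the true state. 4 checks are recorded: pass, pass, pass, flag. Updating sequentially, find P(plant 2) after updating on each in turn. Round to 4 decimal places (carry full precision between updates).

After 'pass': normaliser = 0.9·0.1000 + 0.75·0.6500 + 0.7·0.2500; P(plant 1) ≈ 0.1196, P(plant 2) ≈ 0.6478, P(plant 3) ≈ 0.2326
After 'pass': normaliser = 0.9·0.1196 + 0.75·0.6478 + 0.7·0.2326; P(plant 1) ≈ 0.1423, P(plant 2) ≈ 0.6424, P(plant 3) ≈ 0.2152
After 'pass': normaliser = 0.9·0.1423 + 0.75·0.6424 + 0.7·0.2152; P(plant 1) ≈ 0.1684, P(plant 2) ≈ 0.6335, P(plant 3) ≈ 0.1981
After 'flag': normaliser = 0.1·0.1684 + 0.25·0.6335 + 0.3·0.1981; P(plant 1) ≈ 0.0718, P(plant 2) ≈ 0.6750, P(plant 3) ≈ 0.2533

0.6750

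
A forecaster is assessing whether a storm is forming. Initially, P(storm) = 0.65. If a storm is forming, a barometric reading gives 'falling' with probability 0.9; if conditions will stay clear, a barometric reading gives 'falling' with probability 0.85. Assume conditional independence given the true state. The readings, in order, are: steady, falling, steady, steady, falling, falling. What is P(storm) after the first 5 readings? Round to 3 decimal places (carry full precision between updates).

0.382

Each posterior becomes the prior for the next update.
After 'steady': P(storm) = 0.1·0.6500 / (0.1·0.6500 + 0.15·0.3500) ≈ 0.5532
After 'falling': P(storm) = 0.9·0.5532 / (0.9·0.5532 + 0.85·0.4468) ≈ 0.5673
After 'steady': P(storm) = 0.1·0.5673 / (0.1·0.5673 + 0.15·0.4327) ≈ 0.4664
After 'steady': P(storm) = 0.1·0.4664 / (0.1·0.4664 + 0.15·0.5336) ≈ 0.3681
After 'falling': P(storm) = 0.9·0.3681 / (0.9·0.3681 + 0.85·0.6319) ≈ 0.3815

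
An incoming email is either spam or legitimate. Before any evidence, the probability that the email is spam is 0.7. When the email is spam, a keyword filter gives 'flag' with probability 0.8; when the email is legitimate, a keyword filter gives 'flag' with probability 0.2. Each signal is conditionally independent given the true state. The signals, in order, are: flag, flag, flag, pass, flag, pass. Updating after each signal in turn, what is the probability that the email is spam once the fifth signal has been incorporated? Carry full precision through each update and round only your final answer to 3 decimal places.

0.993

After 'flag': P(spam) = 0.8·0.7000 / (0.8·0.7000 + 0.2·0.3000) ≈ 0.9032
After 'flag': P(spam) = 0.8·0.9032 / (0.8·0.9032 + 0.2·0.0968) ≈ 0.9739
After 'flag': P(spam) = 0.8·0.9739 / (0.8·0.9739 + 0.2·0.0261) ≈ 0.9933
After 'pass': P(spam) = 0.2·0.9933 / (0.2·0.9933 + 0.8·0.0067) ≈ 0.9739
After 'flag': P(spam) = 0.8·0.9739 / (0.8·0.9739 + 0.2·0.0261) ≈ 0.9933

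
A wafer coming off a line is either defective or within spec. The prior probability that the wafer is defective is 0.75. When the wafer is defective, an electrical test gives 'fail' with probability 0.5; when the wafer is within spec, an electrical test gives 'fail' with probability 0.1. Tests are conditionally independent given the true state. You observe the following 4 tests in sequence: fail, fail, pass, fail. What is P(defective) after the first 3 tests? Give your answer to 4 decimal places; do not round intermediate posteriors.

0.9766

Each posterior becomes the prior for the next update.
After 'fail': P(defective) = 0.5·0.7500 / (0.5·0.7500 + 0.1·0.2500) ≈ 0.9375
After 'fail': P(defective) = 0.5·0.9375 / (0.5·0.9375 + 0.1·0.0625) ≈ 0.9868
After 'pass': P(defective) = 0.5·0.9868 / (0.5·0.9868 + 0.9·0.0132) ≈ 0.9766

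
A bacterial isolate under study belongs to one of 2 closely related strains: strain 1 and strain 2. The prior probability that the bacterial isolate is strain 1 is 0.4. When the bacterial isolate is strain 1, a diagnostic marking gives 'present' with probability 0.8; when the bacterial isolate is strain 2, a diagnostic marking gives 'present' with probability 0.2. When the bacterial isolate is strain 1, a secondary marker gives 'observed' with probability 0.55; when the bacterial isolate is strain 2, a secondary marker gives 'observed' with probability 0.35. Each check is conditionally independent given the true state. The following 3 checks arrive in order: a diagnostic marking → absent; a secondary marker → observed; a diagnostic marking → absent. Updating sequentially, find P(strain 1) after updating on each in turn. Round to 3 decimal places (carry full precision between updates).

After a diagnostic marking='absent': P(strain 1) = 0.2·0.4000 / (0.2·0.4000 + 0.8·0.6000) ≈ 0.1429
After a secondary marker='observed': P(strain 1) = 0.55·0.1429 / (0.55·0.1429 + 0.35·0.8571) ≈ 0.2075
After a diagnostic marking='absent': P(strain 1) = 0.2·0.2075 / (0.2·0.2075 + 0.8·0.7925) ≈ 0.0615

0.061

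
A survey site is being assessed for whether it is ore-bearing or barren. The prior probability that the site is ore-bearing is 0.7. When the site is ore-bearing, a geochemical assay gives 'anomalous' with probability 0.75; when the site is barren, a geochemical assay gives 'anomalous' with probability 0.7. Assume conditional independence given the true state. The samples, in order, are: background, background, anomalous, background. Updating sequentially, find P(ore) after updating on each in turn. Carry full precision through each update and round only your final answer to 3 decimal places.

0.591

Each posterior becomes the prior for the next update.
After 'background': P(ore) = 0.25·0.7000 / (0.25·0.7000 + 0.3·0.3000) ≈ 0.6604
After 'background': P(ore) = 0.25·0.6604 / (0.25·0.6604 + 0.3·0.3396) ≈ 0.6184
After 'anomalous': P(ore) = 0.75·0.6184 / (0.75·0.6184 + 0.7·0.3816) ≈ 0.6345
After 'background': P(ore) = 0.25·0.6345 / (0.25·0.6345 + 0.3·0.3655) ≈ 0.5913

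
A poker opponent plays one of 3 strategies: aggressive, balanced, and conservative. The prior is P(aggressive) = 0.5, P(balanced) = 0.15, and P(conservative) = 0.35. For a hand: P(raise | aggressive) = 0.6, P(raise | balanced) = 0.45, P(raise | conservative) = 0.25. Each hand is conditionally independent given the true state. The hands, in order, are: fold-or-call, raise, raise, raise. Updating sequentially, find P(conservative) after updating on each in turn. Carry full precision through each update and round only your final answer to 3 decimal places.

After 'fold-or-call': normaliser = 0.4·0.5000 + 0.55·0.1500 + 0.75·0.3500; P(aggressive) ≈ 0.3670, P(balanced) ≈ 0.1514, P(conservative) ≈ 0.4817
After 'raise': normaliser = 0.6·0.3670 + 0.45·0.1514 + 0.25·0.4817; P(aggressive) ≈ 0.5387, P(balanced) ≈ 0.1667, P(conservative) ≈ 0.2946
After 'raise': normaliser = 0.6·0.5387 + 0.45·0.1667 + 0.25·0.2946; P(aggressive) ≈ 0.6850, P(balanced) ≈ 0.1589, P(conservative) ≈ 0.1561
After 'raise': normaliser = 0.6·0.6850 + 0.45·0.1589 + 0.25·0.1561; P(aggressive) ≈ 0.7880, P(balanced) ≈ 0.1371, P(conservative) ≈ 0.0748

0.075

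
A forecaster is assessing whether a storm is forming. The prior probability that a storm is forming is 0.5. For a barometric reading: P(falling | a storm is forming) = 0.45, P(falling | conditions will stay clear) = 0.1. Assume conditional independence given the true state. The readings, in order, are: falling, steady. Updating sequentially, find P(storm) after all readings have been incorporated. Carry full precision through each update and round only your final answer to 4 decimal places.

After 'falling': P(storm) = 0.45·0.5000 / (0.45·0.5000 + 0.1·0.5000) ≈ 0.8182
After 'steady': P(storm) = 0.55·0.8182 / (0.55·0.8182 + 0.9·0.1818) ≈ 0.7333

0.7333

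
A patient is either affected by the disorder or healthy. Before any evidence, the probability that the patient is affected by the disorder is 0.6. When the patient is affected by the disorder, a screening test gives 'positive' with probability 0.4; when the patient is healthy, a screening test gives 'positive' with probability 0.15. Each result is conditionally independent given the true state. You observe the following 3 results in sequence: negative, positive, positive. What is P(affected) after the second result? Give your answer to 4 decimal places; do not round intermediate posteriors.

0.7385

Apply Bayes' rule sequentially, carrying P(affected) forward.
After 'negative': P(affected) = 0.6·0.6000 / (0.6·0.6000 + 0.85·0.4000) ≈ 0.5143
After 'positive': P(affected) = 0.4·0.5143 / (0.4·0.5143 + 0.15·0.4857) ≈ 0.7385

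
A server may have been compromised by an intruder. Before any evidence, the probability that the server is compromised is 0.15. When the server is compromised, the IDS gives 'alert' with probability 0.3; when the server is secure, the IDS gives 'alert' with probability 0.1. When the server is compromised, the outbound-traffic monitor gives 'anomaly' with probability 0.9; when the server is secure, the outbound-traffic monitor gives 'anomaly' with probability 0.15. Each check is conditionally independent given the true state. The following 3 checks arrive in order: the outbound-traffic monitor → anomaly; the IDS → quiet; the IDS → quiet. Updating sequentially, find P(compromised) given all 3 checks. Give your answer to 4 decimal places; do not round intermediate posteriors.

After the outbound-traffic monitor='anomaly': P(compromised) = 0.9·0.1500 / (0.9·0.1500 + 0.15·0.8500) ≈ 0.5143
After the IDS='quiet': P(compromised) = 0.7·0.5143 / (0.7·0.5143 + 0.9·0.4857) ≈ 0.4516
After the IDS='quiet': P(compromised) = 0.7·0.4516 / (0.7·0.4516 + 0.9·0.5484) ≈ 0.3904

0.3904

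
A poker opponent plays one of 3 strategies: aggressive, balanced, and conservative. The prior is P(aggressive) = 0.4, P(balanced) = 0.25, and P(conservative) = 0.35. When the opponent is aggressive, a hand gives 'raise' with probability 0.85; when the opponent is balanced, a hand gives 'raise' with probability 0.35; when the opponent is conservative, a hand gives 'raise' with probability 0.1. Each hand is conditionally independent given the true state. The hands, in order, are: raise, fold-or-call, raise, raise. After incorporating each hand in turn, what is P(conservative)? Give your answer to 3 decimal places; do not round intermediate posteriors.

0.007

Each posterior becomes the prior for the next update.
After 'raise': normaliser = 0.85·0.4000 + 0.35·0.2500 + 0.1·0.3500; P(aggressive) ≈ 0.7351, P(balanced) ≈ 0.1892, P(conservative) ≈ 0.0757
After 'fold-or-call': normaliser = 0.15·0.7351 + 0.65·0.1892 + 0.9·0.0757; P(aggressive) ≈ 0.3659, P(balanced) ≈ 0.4081, P(conservative) ≈ 0.2260
After 'raise': normaliser = 0.85·0.3659 + 0.35·0.4081 + 0.1·0.2260; P(aggressive) ≈ 0.6528, P(balanced) ≈ 0.2998, P(conservative) ≈ 0.0474
After 'raise': normaliser = 0.85·0.6528 + 0.35·0.2998 + 0.1·0.0474; P(aggressive) ≈ 0.8350, P(balanced) ≈ 0.1579, P(conservative) ≈ 0.0071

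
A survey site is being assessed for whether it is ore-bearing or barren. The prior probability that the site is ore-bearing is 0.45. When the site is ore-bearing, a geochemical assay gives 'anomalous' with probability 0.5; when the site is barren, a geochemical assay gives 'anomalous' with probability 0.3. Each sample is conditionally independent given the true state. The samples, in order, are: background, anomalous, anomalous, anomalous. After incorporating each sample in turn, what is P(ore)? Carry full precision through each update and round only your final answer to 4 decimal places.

0.7301

After 'background': P(ore) = 0.5·0.4500 / (0.5·0.4500 + 0.7·0.5500) ≈ 0.3689
After 'anomalous': P(ore) = 0.5·0.3689 / (0.5·0.3689 + 0.3·0.6311) ≈ 0.4934
After 'anomalous': P(ore) = 0.5·0.4934 / (0.5·0.4934 + 0.3·0.5066) ≈ 0.6188
After 'anomalous': P(ore) = 0.5·0.6188 / (0.5·0.6188 + 0.3·0.3812) ≈ 0.7301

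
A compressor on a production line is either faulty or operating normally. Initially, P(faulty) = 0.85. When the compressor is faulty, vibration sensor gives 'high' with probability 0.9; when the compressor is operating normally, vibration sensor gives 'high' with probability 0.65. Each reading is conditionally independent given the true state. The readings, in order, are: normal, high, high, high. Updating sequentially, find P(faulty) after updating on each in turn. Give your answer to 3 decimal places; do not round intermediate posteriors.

After 'normal': P(faulty) = 0.1·0.8500 / (0.1·0.8500 + 0.35·0.1500) ≈ 0.6182
After 'high': P(faulty) = 0.9·0.6182 / (0.9·0.6182 + 0.65·0.3818) ≈ 0.6915
After 'high': P(faulty) = 0.9·0.6915 / (0.9·0.6915 + 0.65·0.3085) ≈ 0.7563
After 'high': P(faulty) = 0.9·0.7563 / (0.9·0.7563 + 0.65·0.2437) ≈ 0.8112

0.811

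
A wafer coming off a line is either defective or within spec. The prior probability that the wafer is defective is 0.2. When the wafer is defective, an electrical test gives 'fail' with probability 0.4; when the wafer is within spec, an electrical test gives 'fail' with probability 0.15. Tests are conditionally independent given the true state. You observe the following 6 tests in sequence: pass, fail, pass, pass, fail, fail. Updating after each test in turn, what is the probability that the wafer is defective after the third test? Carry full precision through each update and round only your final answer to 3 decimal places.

After 'pass': P(defective) = 0.6·0.2000 / (0.6·0.2000 + 0.85·0.8000) ≈ 0.1500
After 'fail': P(defective) = 0.4·0.1500 / (0.4·0.1500 + 0.15·0.8500) ≈ 0.3200
After 'pass': P(defective) = 0.6·0.3200 / (0.6·0.3200 + 0.85·0.6800) ≈ 0.2494

0.249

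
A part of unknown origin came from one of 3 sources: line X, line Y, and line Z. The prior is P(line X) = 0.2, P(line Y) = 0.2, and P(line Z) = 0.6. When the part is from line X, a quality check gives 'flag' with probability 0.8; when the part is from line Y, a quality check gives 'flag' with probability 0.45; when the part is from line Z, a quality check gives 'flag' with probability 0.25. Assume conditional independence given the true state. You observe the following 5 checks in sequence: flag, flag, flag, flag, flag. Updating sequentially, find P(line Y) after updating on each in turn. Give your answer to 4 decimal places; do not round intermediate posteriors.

After 'flag': normaliser = 0.8·0.2000 + 0.45·0.2000 + 0.25·0.6000; P(line X) ≈ 0.4000, P(line Y) ≈ 0.2250, P(line Z) ≈ 0.3750
After 'flag': normaliser = 0.8·0.4000 + 0.45·0.2250 + 0.25·0.3750; P(line X) ≈ 0.6214, P(line Y) ≈ 0.1966, P(line Z) ≈ 0.1820
After 'flag': normaliser = 0.8·0.6214 + 0.45·0.1966 + 0.25·0.1820; P(line X) ≈ 0.7877, P(line Y) ≈ 0.1402, P(line Z) ≈ 0.0721
After 'flag': normaliser = 0.8·0.7877 + 0.45·0.1402 + 0.25·0.0721; P(line X) ≈ 0.8860, P(line Y) ≈ 0.0887, P(line Z) ≈ 0.0253
After 'flag': normaliser = 0.8·0.8860 + 0.45·0.0887 + 0.25·0.0253; P(line X) ≈ 0.9387, P(line Y) ≈ 0.0529, P(line Z) ≈ 0.0084

0.0529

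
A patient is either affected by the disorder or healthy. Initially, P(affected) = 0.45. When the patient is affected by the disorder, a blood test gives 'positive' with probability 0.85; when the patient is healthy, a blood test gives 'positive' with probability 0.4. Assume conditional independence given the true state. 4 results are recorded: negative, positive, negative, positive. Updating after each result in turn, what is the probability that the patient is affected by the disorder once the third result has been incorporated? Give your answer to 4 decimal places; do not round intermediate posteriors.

0.0980

After 'negative': P(affected) = 0.15·0.4500 / (0.15·0.4500 + 0.6·0.5500) ≈ 0.1698
After 'positive': P(affected) = 0.85·0.1698 / (0.85·0.1698 + 0.4·0.8302) ≈ 0.3030
After 'negative': P(affected) = 0.15·0.3030 / (0.15·0.3030 + 0.6·0.6970) ≈ 0.0980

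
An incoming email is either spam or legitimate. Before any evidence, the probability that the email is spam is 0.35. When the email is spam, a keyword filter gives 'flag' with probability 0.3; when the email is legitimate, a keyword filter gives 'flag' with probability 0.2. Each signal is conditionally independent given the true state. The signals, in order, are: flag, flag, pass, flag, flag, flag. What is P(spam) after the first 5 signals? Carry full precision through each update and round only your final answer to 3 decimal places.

After 'flag': P(spam) = 0.3·0.3500 / (0.3·0.3500 + 0.2·0.6500) ≈ 0.4468
After 'flag': P(spam) = 0.3·0.4468 / (0.3·0.4468 + 0.2·0.5532) ≈ 0.5478
After 'pass': P(spam) = 0.7·0.5478 / (0.7·0.5478 + 0.8·0.4522) ≈ 0.5146
After 'flag': P(spam) = 0.3·0.5146 / (0.3·0.5146 + 0.2·0.4854) ≈ 0.6139
After 'flag': P(spam) = 0.3·0.6139 / (0.3·0.6139 + 0.2·0.3861) ≈ 0.7046

0.705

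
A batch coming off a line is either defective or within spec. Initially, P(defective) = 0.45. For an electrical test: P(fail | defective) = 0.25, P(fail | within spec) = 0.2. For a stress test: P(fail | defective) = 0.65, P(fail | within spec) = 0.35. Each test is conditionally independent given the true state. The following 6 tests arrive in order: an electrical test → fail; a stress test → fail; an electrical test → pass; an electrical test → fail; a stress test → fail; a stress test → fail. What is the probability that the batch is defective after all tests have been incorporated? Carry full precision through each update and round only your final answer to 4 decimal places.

0.8847

Apply Bayes' rule sequentially, carrying P(defective) forward.
After an electrical test='fail': P(defective) = 0.25·0.4500 / (0.25·0.4500 + 0.2·0.5500) ≈ 0.5056
After a stress test='fail': P(defective) = 0.65·0.5056 / (0.65·0.5056 + 0.35·0.4944) ≈ 0.6551
After an electrical test='pass': P(defective) = 0.75·0.6551 / (0.75·0.6551 + 0.8·0.3449) ≈ 0.6404
After an electrical test='fail': P(defective) = 0.25·0.6404 / (0.25·0.6404 + 0.2·0.3596) ≈ 0.6900
After a stress test='fail': P(defective) = 0.65·0.6900 / (0.65·0.6900 + 0.35·0.3100) ≈ 0.8052
After a stress test='fail': P(defective) = 0.65·0.8052 / (0.65·0.8052 + 0.35·0.1948) ≈ 0.8847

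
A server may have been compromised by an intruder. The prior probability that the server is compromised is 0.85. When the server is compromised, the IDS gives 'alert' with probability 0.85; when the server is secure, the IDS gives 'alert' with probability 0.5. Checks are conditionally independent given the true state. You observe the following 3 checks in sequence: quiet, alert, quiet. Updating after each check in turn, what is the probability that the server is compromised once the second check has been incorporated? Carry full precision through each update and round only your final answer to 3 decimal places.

0.743

Each posterior becomes the prior for the next update.
After 'quiet': P(compromised) = 0.15·0.8500 / (0.15·0.8500 + 0.5·0.1500) ≈ 0.6296
After 'alert': P(compromised) = 0.85·0.6296 / (0.85·0.6296 + 0.5·0.3704) ≈ 0.7429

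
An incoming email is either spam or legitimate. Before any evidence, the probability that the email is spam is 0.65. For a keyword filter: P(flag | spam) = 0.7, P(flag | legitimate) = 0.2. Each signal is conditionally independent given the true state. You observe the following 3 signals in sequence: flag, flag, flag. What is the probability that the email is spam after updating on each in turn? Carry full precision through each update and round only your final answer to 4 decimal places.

0.9876

Apply Bayes' rule sequentially, carrying P(spam) forward.
After 'flag': P(spam) = 0.7·0.6500 / (0.7·0.6500 + 0.2·0.3500) ≈ 0.8667
After 'flag': P(spam) = 0.7·0.8667 / (0.7·0.8667 + 0.2·0.1333) ≈ 0.9579
After 'flag': P(spam) = 0.7·0.9579 / (0.7·0.9579 + 0.2·0.0421) ≈ 0.9876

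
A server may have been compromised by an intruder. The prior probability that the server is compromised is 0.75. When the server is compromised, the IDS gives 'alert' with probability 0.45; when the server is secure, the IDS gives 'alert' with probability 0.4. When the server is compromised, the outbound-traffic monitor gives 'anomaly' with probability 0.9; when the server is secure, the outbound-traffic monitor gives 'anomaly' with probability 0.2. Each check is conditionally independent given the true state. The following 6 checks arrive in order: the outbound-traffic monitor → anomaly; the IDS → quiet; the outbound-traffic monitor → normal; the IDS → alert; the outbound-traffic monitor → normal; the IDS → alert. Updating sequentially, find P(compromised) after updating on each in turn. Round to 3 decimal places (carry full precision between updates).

0.197

Each posterior becomes the prior for the next update.
After the outbound-traffic monitor='anomaly': P(compromised) = 0.9·0.7500 / (0.9·0.7500 + 0.2·0.2500) ≈ 0.9310
After the IDS='quiet': P(compromised) = 0.55·0.9310 / (0.55·0.9310 + 0.6·0.0690) ≈ 0.9252
After the outbound-traffic monitor='normal': P(compromised) = 0.1·0.9252 / (0.1·0.9252 + 0.8·0.0748) ≈ 0.6074
After the IDS='alert': P(compromised) = 0.45·0.6074 / (0.45·0.6074 + 0.4·0.3926) ≈ 0.6351
After the outbound-traffic monitor='normal': P(compromised) = 0.1·0.6351 / (0.1·0.6351 + 0.8·0.3649) ≈ 0.1787
After the IDS='alert': P(compromised) = 0.45·0.1787 / (0.45·0.1787 + 0.4·0.8213) ≈ 0.1966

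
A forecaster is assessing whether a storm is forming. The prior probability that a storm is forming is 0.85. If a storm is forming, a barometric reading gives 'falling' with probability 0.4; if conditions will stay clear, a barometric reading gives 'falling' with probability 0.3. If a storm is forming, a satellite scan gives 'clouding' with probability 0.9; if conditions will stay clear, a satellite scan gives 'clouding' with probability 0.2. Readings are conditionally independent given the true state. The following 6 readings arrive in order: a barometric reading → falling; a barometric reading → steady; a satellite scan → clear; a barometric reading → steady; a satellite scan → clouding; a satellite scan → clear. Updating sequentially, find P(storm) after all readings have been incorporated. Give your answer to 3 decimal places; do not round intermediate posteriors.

Apply Bayes' rule sequentially, carrying P(storm) forward.
After a barometric reading='falling': P(storm) = 0.4·0.8500 / (0.4·0.8500 + 0.3·0.1500) ≈ 0.8831
After a barometric reading='steady': P(storm) = 0.6·0.8831 / (0.6·0.8831 + 0.7·0.1169) ≈ 0.8662
After a satellite scan='clear': P(storm) = 0.1·0.8662 / (0.1·0.8662 + 0.8·0.1338) ≈ 0.4474
After a barometric reading='steady': P(storm) = 0.6·0.4474 / (0.6·0.4474 + 0.7·0.5526) ≈ 0.4096
After a satellite scan='clouding': P(storm) = 0.9·0.4096 / (0.9·0.4096 + 0.2·0.5904) ≈ 0.7574
After a satellite scan='clear': P(storm) = 0.1·0.7574 / (0.1·0.7574 + 0.8·0.2426) ≈ 0.2807

0.281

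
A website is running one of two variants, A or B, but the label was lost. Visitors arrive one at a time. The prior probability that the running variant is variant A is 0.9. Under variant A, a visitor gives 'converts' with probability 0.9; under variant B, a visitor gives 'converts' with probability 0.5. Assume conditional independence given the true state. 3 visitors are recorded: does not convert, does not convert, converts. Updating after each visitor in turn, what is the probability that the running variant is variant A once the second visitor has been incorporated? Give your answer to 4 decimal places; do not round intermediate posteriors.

After 'does not convert': P(A) = 0.1·0.9000 / (0.1·0.9000 + 0.5·0.1000) ≈ 0.6429
After 'does not convert': P(A) = 0.1·0.6429 / (0.1·0.6429 + 0.5·0.3571) ≈ 0.2647

0.2647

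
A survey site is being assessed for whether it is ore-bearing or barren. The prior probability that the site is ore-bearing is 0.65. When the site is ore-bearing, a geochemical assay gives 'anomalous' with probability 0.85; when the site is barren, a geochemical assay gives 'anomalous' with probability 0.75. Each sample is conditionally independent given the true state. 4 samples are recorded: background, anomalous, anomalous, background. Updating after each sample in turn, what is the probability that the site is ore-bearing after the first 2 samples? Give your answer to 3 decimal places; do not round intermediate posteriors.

After 'background': P(ore) = 0.15·0.6500 / (0.15·0.6500 + 0.25·0.3500) ≈ 0.5270
After 'anomalous': P(ore) = 0.85·0.5270 / (0.85·0.5270 + 0.75·0.4730) ≈ 0.5581

0.558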